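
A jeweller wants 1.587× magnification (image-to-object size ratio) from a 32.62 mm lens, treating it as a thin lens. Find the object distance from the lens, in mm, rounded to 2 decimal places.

53.17 mm

With m = dᵢ/dₒ and 1/f = 1/dₒ + 1/dᵢ, substituting dᵢ = m·dₒ gives 1/f = (1 + 1/m)/dₒ, hence dₒ = f·(1 + 1/m).
dₒ = 32.62 × (1 + 1/1.587) = 32.62 × 1.63012 ≈ 53.175 mm.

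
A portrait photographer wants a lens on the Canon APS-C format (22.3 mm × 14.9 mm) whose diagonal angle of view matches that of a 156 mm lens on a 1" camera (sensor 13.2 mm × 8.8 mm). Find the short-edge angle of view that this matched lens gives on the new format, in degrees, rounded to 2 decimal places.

3.24°

Sensor diagonal = √(13.2² + 8.8²) = √251.6800 ≈ 15.8644 mm.
Sensor diagonal = √(22.3² + 14.9²) = √719.3000 ≈ 26.8198 mm.
Equal diagonal AOV ⇒ f₂ = f₁ · 26.8198/15.8644 = 156 × 1.69056 ≈ 263.7274 mm.
Short-edge AOV on the new format = 2·arctan(14.9 / (2 × 263.7274)) = 2·arctan(0.02825) ≈ 3.2362°.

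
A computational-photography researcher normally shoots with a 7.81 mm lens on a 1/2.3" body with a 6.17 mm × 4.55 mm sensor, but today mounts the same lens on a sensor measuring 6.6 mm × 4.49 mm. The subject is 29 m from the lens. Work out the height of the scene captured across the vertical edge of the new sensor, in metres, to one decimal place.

The focal length stays 7.81 mm; the relevant sensor dimension is now h = 4.49 mm. Object distance dₒ = 29 m = 29000 mm.
Thin-lens field height W = h·(dₒ − f)/f = 4.49 × (29000 − 7.81)/7.81 ≈ 16667.725 mm = 16.6677 m.

16.7 m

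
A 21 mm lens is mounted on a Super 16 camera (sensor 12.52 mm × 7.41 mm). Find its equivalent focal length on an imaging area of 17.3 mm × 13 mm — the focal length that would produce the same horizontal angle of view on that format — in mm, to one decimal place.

29.0 mm

Equal angle of view means equal width/f ratio, so f₂ = f₁ · (width₂/width₁) = 21 × 17.3/12.52.
f₂ = 21 × 1.38179 ≈ 29.018 mm.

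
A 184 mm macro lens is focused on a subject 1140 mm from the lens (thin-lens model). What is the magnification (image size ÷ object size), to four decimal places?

0.1925×

Thin lens: 1/f = 1/dₒ + 1/dᵢ → 1/dᵢ = 1/184 − 1/1140 = 0.0045576 mm⁻¹, so dᵢ ≈ 219.4142 mm.
Magnification m = dᵢ/dₒ = 219.4142/1140 ≈ 0.19247.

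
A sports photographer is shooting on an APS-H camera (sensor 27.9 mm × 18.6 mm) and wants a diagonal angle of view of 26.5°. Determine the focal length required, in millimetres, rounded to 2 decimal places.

71.20 mm

Sensor diagonal = √(27.9² + 18.6²) = √1124.3700 ≈ 33.5316 mm.
From α = 2·arctan(d/2f) we get f = d / (2·tan(α/2)).
With d = 33.5316 mm and α/2 = 13.25°, tan(α/2) ≈ 0.23547, so f ≈ 33.5316 / 0.47094 ≈ 71.2019 mm.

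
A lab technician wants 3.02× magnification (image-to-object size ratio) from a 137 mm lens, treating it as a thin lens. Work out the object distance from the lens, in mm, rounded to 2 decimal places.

With m = dᵢ/dₒ and 1/f = 1/dₒ + 1/dᵢ, substituting dᵢ = m·dₒ gives 1/f = (1 + 1/m)/dₒ, hence dₒ = f·(1 + 1/m).
dₒ = 137 × (1 + 1/3.02) = 137 × 1.33113 ≈ 182.364 mm.

182.36 mm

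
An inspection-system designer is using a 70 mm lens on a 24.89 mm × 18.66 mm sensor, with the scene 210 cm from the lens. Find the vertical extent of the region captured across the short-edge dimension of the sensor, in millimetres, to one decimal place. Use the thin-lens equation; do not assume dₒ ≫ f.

dₒ: 210 cm = 2100 mm.
Similar triangles through the lens centre give W/dₒ = h/dᵢ; with 1/f = 1/dₒ + 1/dᵢ this gives W = h·(dₒ − f)/f.
W = 18.66 mm × (2100 − 70) / 70 = 18.66 × 29.0000 ≈ 541.140 mm.

541.1 mm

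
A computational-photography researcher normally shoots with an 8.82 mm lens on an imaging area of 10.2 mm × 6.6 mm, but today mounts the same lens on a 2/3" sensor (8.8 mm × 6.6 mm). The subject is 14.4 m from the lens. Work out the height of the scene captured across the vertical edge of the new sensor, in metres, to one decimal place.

The focal length stays 8.82 mm; the relevant sensor dimension is now h = 6.6 mm. Object distance dₒ = 14.4 m = 14400 mm.
Thin-lens field height W = h·(dₒ − f)/f = 6.6 × (14400 − 8.82)/8.82 ≈ 10768.910 mm = 10.7689 m.

10.8 m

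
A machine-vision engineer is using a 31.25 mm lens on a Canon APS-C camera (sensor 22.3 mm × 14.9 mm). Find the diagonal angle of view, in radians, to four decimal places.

0.8107 rad

Sensor diagonal = √(22.3² + 14.9²) = √719.3000 ≈ 26.8198 mm.
Angle of view α = 2·arctan(d/2f) with d = 26.8198 mm and f = 31.25 mm.
d/2f = 0.42912; arctan(0.42912) ≈ 0.4054 rad, so α ≈ 0.8107 rad.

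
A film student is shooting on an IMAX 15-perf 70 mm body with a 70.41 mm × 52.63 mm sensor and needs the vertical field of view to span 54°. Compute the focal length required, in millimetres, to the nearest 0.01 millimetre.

From α = 2·arctan(h/2f) we get f = h / (2·tan(α/2)).
With h = 52.63 mm and α/2 = 27°, tan(α/2) ≈ 0.50953, so f ≈ 52.63 / 1.01905 ≈ 51.6461 mm.

51.65 mm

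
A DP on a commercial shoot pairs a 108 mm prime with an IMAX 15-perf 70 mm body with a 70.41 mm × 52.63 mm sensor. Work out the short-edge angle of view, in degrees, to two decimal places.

Angle of view α = 2·arctan(h/2f) with h = 52.63 mm and f = 108 mm.
h/2f = 0.24366; arctan(0.24366) ≈ 13.6937°, so α ≈ 27.3874°.

27.39°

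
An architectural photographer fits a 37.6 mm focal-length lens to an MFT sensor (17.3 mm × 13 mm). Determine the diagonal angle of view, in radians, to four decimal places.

0.5604 rad

Sensor diagonal = √(17.3² + 13²) = √468.2900 ≈ 21.6400 mm.
Angle of view α = 2·arctan(d/2f) with d = 21.6400 mm and f = 37.6 mm.
d/2f = 0.28777; arctan(0.28777) ≈ 0.2802 rad, so α ≈ 0.5604 rad.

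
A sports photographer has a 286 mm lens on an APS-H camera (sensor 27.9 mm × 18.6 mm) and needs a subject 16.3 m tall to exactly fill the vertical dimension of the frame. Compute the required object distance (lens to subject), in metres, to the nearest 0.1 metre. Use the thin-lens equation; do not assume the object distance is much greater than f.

250.9 m

W: 16.3 m = 16300 mm.
Magnification m = h/W = dᵢ/dₒ; combined with 1/f = 1/dₒ + 1/dᵢ this gives dₒ = f·(1 + W/h).
dₒ = 286 mm × (1 + 16300/18.6) = 286 × 877.3441 ≈ 250920.409 mm = 250.92 m.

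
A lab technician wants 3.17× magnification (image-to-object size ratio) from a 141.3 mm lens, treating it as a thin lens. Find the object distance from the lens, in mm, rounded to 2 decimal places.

185.87 mm

With m = dᵢ/dₒ and 1/f = 1/dₒ + 1/dᵢ, substituting dᵢ = m·dₒ gives 1/f = (1 + 1/m)/dₒ, hence dₒ = f·(1 + 1/m).
dₒ = 141.3 × (1 + 1/3.17) = 141.3 × 1.31546 ≈ 185.874 mm.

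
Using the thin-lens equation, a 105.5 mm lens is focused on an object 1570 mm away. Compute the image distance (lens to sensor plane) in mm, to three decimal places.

1/dᵢ = 1/f − 1/dₒ = 1/105.5 − 1/1570 = 0.0088417 mm⁻¹.
dᵢ = 1/0.0088417 ≈ 113.1000 mm.

113.100 mm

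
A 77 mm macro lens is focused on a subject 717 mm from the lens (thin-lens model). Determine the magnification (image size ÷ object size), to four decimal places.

0.1203×

Thin lens: 1/f = 1/dₒ + 1/dᵢ → 1/dᵢ = 1/77 − 1/717 = 0.0115923 mm⁻¹, so dᵢ ≈ 86.2641 mm.
Magnification m = dᵢ/dₒ = 86.2641/717 ≈ 0.12031.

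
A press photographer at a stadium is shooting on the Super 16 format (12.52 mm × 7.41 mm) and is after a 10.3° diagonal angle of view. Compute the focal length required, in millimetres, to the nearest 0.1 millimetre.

80.7 mm

Sensor diagonal = √(12.52² + 7.41²) = √211.6585 ≈ 14.5485 mm.
From α = 2·arctan(d/2f) we get f = d / (2·tan(α/2)).
With d = 14.5485 mm and α/2 = 5.15°, tan(α/2) ≈ 0.09013, so f ≈ 14.5485 / 0.18025 ≈ 80.7108 mm.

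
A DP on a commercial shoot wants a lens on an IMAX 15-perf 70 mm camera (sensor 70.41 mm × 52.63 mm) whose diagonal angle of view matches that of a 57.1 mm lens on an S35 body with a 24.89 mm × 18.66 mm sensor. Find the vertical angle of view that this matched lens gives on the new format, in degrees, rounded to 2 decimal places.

18.53°

Sensor diagonal = √(24.89² + 18.66²) = √967.7077 ≈ 31.1080 mm.
Sensor diagonal = √(70.41² + 52.63²) = √7727.4850 ≈ 87.9061 mm.
Equal diagonal AOV ⇒ f₂ = f₁ · 87.9061/31.1080 = 57.1 × 2.82584 ≈ 161.3552 mm.
Vertical AOV on the new format = 2·arctan(52.63 / (2 × 161.3552)) = 2·arctan(0.16309) ≈ 18.5253°.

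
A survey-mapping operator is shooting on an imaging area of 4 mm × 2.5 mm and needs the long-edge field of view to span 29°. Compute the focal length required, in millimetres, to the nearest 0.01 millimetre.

7.73 mm

From α = 2·arctan(w/2f) we get f = w / (2·tan(α/2)).
With w = 4 mm and α/2 = 14.5°, tan(α/2) ≈ 0.25862, so f ≈ 4 / 0.51724 ≈ 7.7334 mm.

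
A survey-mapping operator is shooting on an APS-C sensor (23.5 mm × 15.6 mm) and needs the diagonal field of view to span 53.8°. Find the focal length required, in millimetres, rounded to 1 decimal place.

27.8 mm

Sensor diagonal = √(23.5² + 15.6²) = √795.6100 ≈ 28.2066 mm.
From α = 2·arctan(d/2f) we get f = d / (2·tan(α/2)).
With d = 28.2066 mm and α/2 = 26.9°, tan(α/2) ≈ 0.50733, so f ≈ 28.2066 / 1.01466 ≈ 27.7991 mm.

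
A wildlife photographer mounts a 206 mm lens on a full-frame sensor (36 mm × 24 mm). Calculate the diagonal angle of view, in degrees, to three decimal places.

11.990°

Sensor diagonal = √(36² + 24²) = √1872.0000 ≈ 43.2666 mm.
Angle of view α = 2·arctan(d/2f) with d = 43.2666 mm and f = 206 mm.
d/2f = 0.10502; arctan(0.10502) ≈ 5.9950°, so α ≈ 11.9900°.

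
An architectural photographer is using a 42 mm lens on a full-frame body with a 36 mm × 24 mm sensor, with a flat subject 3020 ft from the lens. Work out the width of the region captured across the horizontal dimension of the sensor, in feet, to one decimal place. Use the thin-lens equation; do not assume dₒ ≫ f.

2588.5 ft

dₒ: 3020 ft × 304.8 mm/ft = 920495.97 mm.
Similar triangles through the lens centre give W/dₒ = w/dᵢ; with 1/f = 1/dₒ + 1/dᵢ this gives W = w·(dₒ − f)/f.
W = 36 mm × (920496 − 42) / 42 = 36 × 21915.5707 ≈ 788960.546 mm = 788960.546/304.8 ft = 2588.45 ft.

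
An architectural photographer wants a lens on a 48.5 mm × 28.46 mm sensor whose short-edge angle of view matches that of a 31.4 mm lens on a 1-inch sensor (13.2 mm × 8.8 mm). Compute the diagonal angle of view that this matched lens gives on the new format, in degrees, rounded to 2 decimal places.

30.95°

Equal short-edge AOV ⇒ f₂ = f₁ · 28.46/8.8 = 31.4 × 3.23409 ≈ 101.5505 mm.
Sensor diagonal = √(48.5² + 28.46²) = √3162.2216 ≈ 56.2336 mm.
Diagonal AOV on the new format = 2·arctan(56.2336 / (2 × 101.5505)) = 2·arctan(0.27688) ≈ 30.9522°.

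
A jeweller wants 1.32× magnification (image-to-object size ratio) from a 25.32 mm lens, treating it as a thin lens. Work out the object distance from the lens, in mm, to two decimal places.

44.50 mm

With m = dᵢ/dₒ and 1/f = 1/dₒ + 1/dᵢ, substituting dᵢ = m·dₒ gives 1/f = (1 + 1/m)/dₒ, hence dₒ = f·(1 + 1/m).
dₒ = 25.32 × (1 + 1/1.32) = 25.32 × 1.75758 ≈ 44.502 mm.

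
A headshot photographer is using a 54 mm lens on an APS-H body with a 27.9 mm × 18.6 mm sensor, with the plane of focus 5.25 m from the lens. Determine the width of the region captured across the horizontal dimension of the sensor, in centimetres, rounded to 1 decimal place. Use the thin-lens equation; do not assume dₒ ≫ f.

dₒ: 5.25 m = 5250 mm.
Similar triangles through the lens centre give W/dₒ = w/dᵢ; with 1/f = 1/dₒ + 1/dᵢ this gives W = w·(dₒ − f)/f.
W = 27.9 mm × (5250 − 54) / 54 = 27.9 × 96.2222 ≈ 2684.600 mm = 268.46 cm.

268.5 cm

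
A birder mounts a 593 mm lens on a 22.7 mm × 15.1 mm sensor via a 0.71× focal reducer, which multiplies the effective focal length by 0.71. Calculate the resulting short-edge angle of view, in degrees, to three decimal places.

2.055°

Effective focal length f = 593 × 0.71 = 421.03 mm.
α = 2·arctan(15.1 / (2 × 421.03)) = 2·arctan(0.01793) ≈ 2.0547°.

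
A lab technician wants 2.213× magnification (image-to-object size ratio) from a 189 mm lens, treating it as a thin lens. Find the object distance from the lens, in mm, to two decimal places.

With m = dᵢ/dₒ and 1/f = 1/dₒ + 1/dᵢ, substituting dᵢ = m·dₒ gives 1/f = (1 + 1/m)/dₒ, hence dₒ = f·(1 + 1/m).
dₒ = 189 × (1 + 1/2.213) = 189 × 1.45188 ≈ 274.404 mm.

274.40 mm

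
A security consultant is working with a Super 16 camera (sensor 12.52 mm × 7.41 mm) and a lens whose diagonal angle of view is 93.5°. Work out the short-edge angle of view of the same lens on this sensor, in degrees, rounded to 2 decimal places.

56.87°

Sensor diagonal = √(12.52² + 7.41²) = √211.6585 ≈ 14.5485 mm.
From the diagonal AOV: f = 14.5485 / (2·tan(46.75°)) = 14.5485 / 2.12606 ≈ 6.8429 mm.
Short-edge AOV = 2·arctan(7.41 / (2 × 6.8429)) = 2·arctan(0.54144) ≈ 56.8653°.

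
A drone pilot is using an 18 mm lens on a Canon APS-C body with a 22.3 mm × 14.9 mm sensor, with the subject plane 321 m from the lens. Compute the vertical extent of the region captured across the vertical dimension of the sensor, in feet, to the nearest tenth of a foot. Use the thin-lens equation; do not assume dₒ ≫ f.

871.7 ft

dₒ: 321 m = 321000 mm.
Similar triangles through the lens centre give W/dₒ = h/dᵢ; with 1/f = 1/dₒ + 1/dᵢ this gives W = h·(dₒ − f)/f.
W = 14.9 mm × (321000 − 18) / 18 = 14.9 × 17832.3333 ≈ 265701.767 mm = 265701.767/304.8 ft = 871.725 ft.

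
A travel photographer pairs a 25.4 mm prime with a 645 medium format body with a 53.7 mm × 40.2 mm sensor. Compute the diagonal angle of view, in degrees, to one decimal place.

105.7°

Sensor diagonal = √(53.7² + 40.2²) = √4499.7300 ≈ 67.0800 mm.
Angle of view α = 2·arctan(d/2f) with d = 67.0800 mm and f = 25.4 mm.
d/2f = 1.32047; arctan(1.32047) ≈ 52.8632°, so α ≈ 105.7264°.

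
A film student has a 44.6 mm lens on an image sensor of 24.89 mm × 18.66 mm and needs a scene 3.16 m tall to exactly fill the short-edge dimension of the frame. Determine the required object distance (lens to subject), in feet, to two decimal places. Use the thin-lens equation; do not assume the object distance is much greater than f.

W: 3.16 m = 3160 mm.
Magnification m = h/W = dᵢ/dₒ; combined with 1/f = 1/dₒ + 1/dᵢ this gives dₒ = f·(1 + W/h).
dₒ = 44.6 mm × (1 + 3160/18.66) = 44.6 × 170.3462 ≈ 7597.440 mm = 7597.440/304.8 ft = 24.926 ft.

24.93 ft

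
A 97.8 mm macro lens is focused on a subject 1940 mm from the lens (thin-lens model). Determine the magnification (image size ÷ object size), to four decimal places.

0.0531×

Thin lens: 1/f = 1/dₒ + 1/dᵢ → 1/dᵢ = 1/97.8 − 1/1940 = 0.0097095 mm⁻¹, so dᵢ ≈ 102.9921 mm.
Magnification m = dᵢ/dₒ = 102.9921/1940 ≈ 0.05309.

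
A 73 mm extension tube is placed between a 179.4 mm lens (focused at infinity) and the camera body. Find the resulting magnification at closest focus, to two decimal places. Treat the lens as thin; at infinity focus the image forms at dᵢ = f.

The tube moves the image plane from f to f + e, so dᵢ = 179.4 + 73 = 252.4 mm. Focus is achieved when 1/f = 1/dₒ + 1/dᵢ, giving dₒ = 1/(1/f − 1/(f+e)).
Magnification m = dᵢ/dₒ = (f+e)·(1/f − 1/(f+e)) = e/f = 73/179.4 ≈ 0.4069.

0.41×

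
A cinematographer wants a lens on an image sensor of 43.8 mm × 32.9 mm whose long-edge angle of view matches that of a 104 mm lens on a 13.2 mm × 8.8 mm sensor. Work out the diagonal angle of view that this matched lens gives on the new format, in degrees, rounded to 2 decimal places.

Equal long-edge AOV ⇒ f₂ = f₁ · 43.8/13.2 = 104 × 3.31818 ≈ 345.0909 mm.
Sensor diagonal = √(43.8² + 32.9²) = √3000.8500 ≈ 54.7800 mm.
Diagonal AOV on the new format = 2·arctan(54.7800 / (2 × 345.0909)) = 2·arctan(0.07937) ≈ 9.0762°.

9.08°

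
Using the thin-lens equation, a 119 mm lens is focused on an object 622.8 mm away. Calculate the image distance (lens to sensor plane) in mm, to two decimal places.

1/dᵢ = 1/f − 1/dₒ = 1/119 − 1/622.8 = 0.0067977 mm⁻¹.
dᵢ = 1/0.0067977 ≈ 147.1084 mm.

147.11 mm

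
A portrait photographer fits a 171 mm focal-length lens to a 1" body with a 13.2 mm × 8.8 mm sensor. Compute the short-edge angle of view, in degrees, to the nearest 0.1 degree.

2.9°

Angle of view α = 2·arctan(h/2f) with h = 8.8 mm and f = 171 mm.
h/2f = 0.02573; arctan(0.02573) ≈ 1.4740°, so α ≈ 2.9479°.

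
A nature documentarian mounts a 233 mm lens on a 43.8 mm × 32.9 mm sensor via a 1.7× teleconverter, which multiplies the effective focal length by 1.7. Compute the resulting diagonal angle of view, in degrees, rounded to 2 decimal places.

Effective focal length f = 233 × 1.7 = 396.1 mm.
Sensor diagonal = √(43.8² + 32.9²) = √3000.8500 ≈ 54.7800 mm.
α = 2·arctan(54.780 / (2 × 396.1)) = 2·arctan(0.06915) ≈ 7.9113°.

7.91°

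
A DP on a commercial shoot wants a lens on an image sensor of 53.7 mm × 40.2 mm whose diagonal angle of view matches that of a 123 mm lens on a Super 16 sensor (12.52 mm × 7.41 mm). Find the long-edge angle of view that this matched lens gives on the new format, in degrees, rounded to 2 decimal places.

5.42°

Sensor diagonal = √(12.52² + 7.41²) = √211.6585 ≈ 14.5485 mm.
Sensor diagonal = √(53.7² + 40.2²) = √4499.7300 ≈ 67.0800 mm.
Equal diagonal AOV ⇒ f₂ = f₁ · 67.0800/14.5485 = 123 × 4.61079 ≈ 567.1272 mm.
Long-edge AOV on the new format = 2·arctan(53.7 / (2 × 567.1272)) = 2·arctan(0.04734) ≈ 5.4212°.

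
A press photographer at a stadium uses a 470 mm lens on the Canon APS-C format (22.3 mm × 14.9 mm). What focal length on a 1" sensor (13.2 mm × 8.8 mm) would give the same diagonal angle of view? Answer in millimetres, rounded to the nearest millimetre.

Sensor diagonal = √(22.3² + 14.9²) = √719.3000 ≈ 26.8198 mm.
Sensor diagonal = √(13.2² + 8.8²) = √251.6800 ≈ 15.8644 mm.
Equal angle of view means equal diagonal/f ratio, so f₂ = f₁ · (diagonal₂/diagonal₁) = 470 × 15.8644/26.8198.
f₂ = 470 × 0.59152 ≈ 278.014 mm.

278 mm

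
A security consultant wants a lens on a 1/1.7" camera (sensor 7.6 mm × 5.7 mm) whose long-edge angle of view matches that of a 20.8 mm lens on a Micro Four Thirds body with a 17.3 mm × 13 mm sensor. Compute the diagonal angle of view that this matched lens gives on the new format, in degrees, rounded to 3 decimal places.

Equal long-edge AOV ⇒ f₂ = f₁ · 7.6/17.3 = 20.8 × 0.43931 ≈ 9.1376 mm.
Sensor diagonal = √(7.6² + 5.7²) = √90.2500 ≈ 9.5000 mm.
Diagonal AOV on the new format = 2·arctan(9.5000 / (2 × 9.1376)) = 2·arctan(0.51983) ≈ 54.9337°.

54.934°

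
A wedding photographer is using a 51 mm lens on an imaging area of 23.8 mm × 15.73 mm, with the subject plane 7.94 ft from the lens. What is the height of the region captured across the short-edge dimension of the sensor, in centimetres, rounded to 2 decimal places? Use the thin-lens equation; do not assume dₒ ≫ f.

dₒ: 7.94 ft × 304.8 mm/ft = 2420.11 mm.
Similar triangles through the lens centre give W/dₒ = h/dᵢ; with 1/f = 1/dₒ + 1/dᵢ this gives W = h·(dₒ − f)/f.
W = 15.73 mm × (2420.11 − 51) / 51 = 15.73 × 46.4532 ≈ 730.708 mm = 73.0708 cm.

73.07 cm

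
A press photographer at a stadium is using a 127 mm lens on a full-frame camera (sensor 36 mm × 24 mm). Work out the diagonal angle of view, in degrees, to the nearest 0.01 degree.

19.33°

Sensor diagonal = √(36² + 24²) = √1872.0000 ≈ 43.2666 mm.
Angle of view α = 2·arctan(d/2f) with d = 43.2666 mm and f = 127 mm.
d/2f = 0.17034; arctan(0.17034) ≈ 9.6670°, so α ≈ 19.3341°.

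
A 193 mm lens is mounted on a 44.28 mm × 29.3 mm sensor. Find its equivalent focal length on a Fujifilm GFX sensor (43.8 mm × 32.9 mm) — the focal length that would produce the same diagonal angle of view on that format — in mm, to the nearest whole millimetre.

Sensor diagonal = √(44.28² + 29.3²) = √2819.2084 ≈ 53.0962 mm.
Sensor diagonal = √(43.8² + 32.9²) = √3000.8500 ≈ 54.7800 mm.
Equal angle of view means equal diagonal/f ratio, so f₂ = f₁ · (diagonal₂/diagonal₁) = 193 × 54.7800/53.0962.
f₂ = 193 × 1.03171 ≈ 199.120 mm.

199 mm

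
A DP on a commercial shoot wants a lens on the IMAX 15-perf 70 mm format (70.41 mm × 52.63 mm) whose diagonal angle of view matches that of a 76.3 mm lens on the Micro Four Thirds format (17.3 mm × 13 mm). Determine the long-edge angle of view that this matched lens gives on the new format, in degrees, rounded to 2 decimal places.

Sensor diagonal = √(17.3² + 13²) = √468.2900 ≈ 21.6400 mm.
Sensor diagonal = √(70.41² + 52.63²) = √7727.4850 ≈ 87.9061 mm.
Equal diagonal AOV ⇒ f₂ = f₁ · 87.9061/21.6400 = 76.3 × 4.06220 ≈ 309.9461 mm.
Long-edge AOV on the new format = 2·arctan(70.41 / (2 × 309.9461)) = 2·arctan(0.11358) ≈ 12.9603°.

12.96°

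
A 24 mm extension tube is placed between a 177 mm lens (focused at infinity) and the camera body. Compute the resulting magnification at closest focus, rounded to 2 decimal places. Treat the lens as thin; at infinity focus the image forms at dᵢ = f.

The tube moves the image plane from f to f + e, so dᵢ = 177 + 24 = 201 mm. Focus is achieved when 1/f = 1/dₒ + 1/dᵢ, giving dₒ = 1/(1/f − 1/(f+e)).
Magnification m = dᵢ/dₒ = (f+e)·(1/f − 1/(f+e)) = e/f = 24/177 ≈ 0.1356.

0.14×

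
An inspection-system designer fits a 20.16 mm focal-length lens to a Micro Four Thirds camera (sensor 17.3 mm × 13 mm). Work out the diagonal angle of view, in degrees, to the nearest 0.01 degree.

56.45°

Sensor diagonal = √(17.3² + 13²) = √468.2900 ≈ 21.6400 mm.
Angle of view α = 2·arctan(d/2f) with d = 21.6400 mm and f = 20.16 mm.
d/2f = 0.53671; arctan(0.53671) ≈ 28.2227°, so α ≈ 56.4455°.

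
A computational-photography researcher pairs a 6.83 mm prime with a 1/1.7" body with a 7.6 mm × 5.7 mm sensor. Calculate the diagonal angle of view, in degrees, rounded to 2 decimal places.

69.63°

Sensor diagonal = √(7.6² + 5.7²) = √90.2500 ≈ 9.5000 mm.
Angle of view α = 2·arctan(d/2f) with d = 9.5000 mm and f = 6.83 mm.
d/2f = 0.69546; arctan(0.69546) ≈ 34.8171°, so α ≈ 69.6342°.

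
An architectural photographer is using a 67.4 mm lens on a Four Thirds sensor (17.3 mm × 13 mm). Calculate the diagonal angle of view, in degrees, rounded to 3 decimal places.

18.240°

Sensor diagonal = √(17.3² + 13²) = √468.2900 ≈ 21.6400 mm.
Angle of view α = 2·arctan(d/2f) with d = 21.6400 mm and f = 67.4 mm.
d/2f = 0.16053; arctan(0.16053) ≈ 9.1201°, so α ≈ 18.2402°.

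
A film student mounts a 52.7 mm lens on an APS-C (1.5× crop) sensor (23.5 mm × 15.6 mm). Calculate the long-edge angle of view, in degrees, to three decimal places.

Angle of view α = 2·arctan(w/2f) with w = 23.5 mm and f = 52.7 mm.
w/2f = 0.22296; arctan(0.22296) ≈ 12.5691°, so α ≈ 25.1382°.

25.138°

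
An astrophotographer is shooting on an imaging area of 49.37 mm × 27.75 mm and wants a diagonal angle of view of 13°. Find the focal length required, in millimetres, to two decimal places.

Sensor diagonal = √(49.37² + 27.75²) = √3207.4594 ≈ 56.6344 mm.
From α = 2·arctan(d/2f) we get f = d / (2·tan(α/2)).
With d = 56.6344 mm and α/2 = 6.5°, tan(α/2) ≈ 0.11394, so f ≈ 56.6344 / 0.22787 ≈ 248.5370 mm.

248.54 mm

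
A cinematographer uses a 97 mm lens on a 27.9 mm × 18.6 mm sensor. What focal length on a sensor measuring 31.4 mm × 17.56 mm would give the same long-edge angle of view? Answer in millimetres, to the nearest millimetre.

Equal angle of view means equal width/f ratio, so f₂ = f₁ · (width₂/width₁) = 97 × 31.4/27.9.
f₂ = 97 × 1.12545 ≈ 109.168 mm.

109 mm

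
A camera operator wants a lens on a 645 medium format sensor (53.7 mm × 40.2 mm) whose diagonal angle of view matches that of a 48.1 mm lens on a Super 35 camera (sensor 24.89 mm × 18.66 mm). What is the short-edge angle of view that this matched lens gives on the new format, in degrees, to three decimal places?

21.935°

Sensor diagonal = √(24.89² + 18.66²) = √967.7077 ≈ 31.1080 mm.
Sensor diagonal = √(53.7² + 40.2²) = √4499.7300 ≈ 67.0800 mm.
Equal diagonal AOV ⇒ f₂ = f₁ · 67.0800/31.1080 = 48.1 × 2.15636 ≈ 103.7209 mm.
Short-edge AOV on the new format = 2·arctan(40.2 / (2 × 103.7209)) = 2·arctan(0.19379) ≈ 21.9347°.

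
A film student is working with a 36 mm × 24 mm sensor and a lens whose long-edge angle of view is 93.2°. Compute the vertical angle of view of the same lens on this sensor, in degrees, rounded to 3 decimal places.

From the long-edge AOV: f = 36 / (2·tan(46.6°)) = 36 / 2.11494 ≈ 17.0218 mm.
Vertical AOV = 2·arctan(24 / (2 × 17.0218)) = 2·arctan(0.70498) ≈ 70.3662°.

70.366°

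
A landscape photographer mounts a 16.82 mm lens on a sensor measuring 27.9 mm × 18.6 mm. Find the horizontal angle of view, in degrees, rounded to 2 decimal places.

79.34°

Angle of view α = 2·arctan(w/2f) with w = 27.9 mm and f = 16.82 mm.
w/2f = 0.82937; arctan(0.82937) ≈ 39.6713°, so α ≈ 79.3426°.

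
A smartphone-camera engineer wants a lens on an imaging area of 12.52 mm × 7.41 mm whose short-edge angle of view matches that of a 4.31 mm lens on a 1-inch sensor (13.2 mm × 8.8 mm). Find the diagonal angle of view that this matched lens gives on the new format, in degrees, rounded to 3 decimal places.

126.970°

Equal short-edge AOV ⇒ f₂ = f₁ · 7.41/8.8 = 4.31 × 0.84205 ≈ 3.6292 mm.
Sensor diagonal = √(12.52² + 7.41²) = √211.6585 ≈ 14.5485 mm.
Diagonal AOV on the new format = 2·arctan(14.5485 / (2 × 3.6292)) = 2·arctan(2.00436) ≈ 126.9696°.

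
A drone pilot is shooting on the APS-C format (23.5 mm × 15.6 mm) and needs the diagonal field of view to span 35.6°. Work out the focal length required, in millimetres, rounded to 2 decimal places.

Sensor diagonal = √(23.5² + 15.6²) = √795.6100 ≈ 28.2066 mm.
From α = 2·arctan(d/2f) we get f = d / (2·tan(α/2)).
With d = 28.2066 mm and α/2 = 17.8°, tan(α/2) ≈ 0.32106, so f ≈ 28.2066 / 0.64213 ≈ 43.9266 mm.

43.93 mm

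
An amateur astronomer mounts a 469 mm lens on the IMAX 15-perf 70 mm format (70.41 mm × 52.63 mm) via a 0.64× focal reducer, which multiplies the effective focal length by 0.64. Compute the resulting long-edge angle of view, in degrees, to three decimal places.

Effective focal length f = 469 × 0.64 = 300.16 mm.
α = 2·arctan(70.41 / (2 × 300.16)) = 2·arctan(0.11729) ≈ 13.3790°.

13.379°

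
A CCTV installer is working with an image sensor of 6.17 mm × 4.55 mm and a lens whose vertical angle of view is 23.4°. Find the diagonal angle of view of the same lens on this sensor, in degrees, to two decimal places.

38.47°

From the vertical AOV: f = 4.55 / (2·tan(11.7°)) = 4.55 / 0.41418 ≈ 10.9856 mm.
Sensor diagonal = √(6.17² + 4.55²) = √58.7714 ≈ 7.6663 mm.
Diagonal AOV = 2·arctan(7.6663 / (2 × 10.9856)) = 2·arctan(0.34892) ≈ 38.4702°.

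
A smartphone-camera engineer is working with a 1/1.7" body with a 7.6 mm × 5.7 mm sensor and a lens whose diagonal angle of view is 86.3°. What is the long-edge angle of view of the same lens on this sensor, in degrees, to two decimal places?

Sensor diagonal = √(7.6² + 5.7²) = √90.2500 ≈ 9.5000 mm.
From the diagonal AOV: f = 9.5000 / (2·tan(43.15°)) = 9.5000 / 1.87484 ≈ 5.0671 mm.
Long-edge AOV = 2·arctan(7.6 / (2 × 5.0671)) = 2·arctan(0.74994) ≈ 73.7352°.

73.74°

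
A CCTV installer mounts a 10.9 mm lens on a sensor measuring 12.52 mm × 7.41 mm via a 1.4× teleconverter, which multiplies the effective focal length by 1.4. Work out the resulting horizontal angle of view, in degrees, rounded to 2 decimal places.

Effective focal length f = 10.9 × 1.4 = 15.26 mm.
α = 2·arctan(12.52 / (2 × 15.26)) = 2·arctan(0.41022) ≈ 44.6091°.

44.61°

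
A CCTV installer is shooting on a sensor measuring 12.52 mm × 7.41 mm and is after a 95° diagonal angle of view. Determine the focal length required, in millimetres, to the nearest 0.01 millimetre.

Sensor diagonal = √(12.52² + 7.41²) = √211.6585 ≈ 14.5485 mm.
From α = 2·arctan(d/2f) we get f = d / (2·tan(α/2)).
With d = 14.5485 mm and α/2 = 47.5°, tan(α/2) ≈ 1.09131, so f ≈ 14.5485 / 2.18262 ≈ 6.6656 mm.

6.67 mm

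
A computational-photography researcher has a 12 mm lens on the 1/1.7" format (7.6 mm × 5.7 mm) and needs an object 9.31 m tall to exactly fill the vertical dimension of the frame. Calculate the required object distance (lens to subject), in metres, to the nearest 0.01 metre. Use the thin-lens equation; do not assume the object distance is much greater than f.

W: 9.31 m = 9310 mm.
Magnification m = h/W = dᵢ/dₒ; combined with 1/f = 1/dₒ + 1/dᵢ this gives dₒ = f·(1 + W/h).
dₒ = 12 mm × (1 + 9310/5.7) = 12 × 1634.3333 ≈ 19612.000 mm = 19.612 m.

19.61 m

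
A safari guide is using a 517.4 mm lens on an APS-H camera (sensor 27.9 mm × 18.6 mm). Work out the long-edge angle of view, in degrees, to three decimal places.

Angle of view α = 2·arctan(w/2f) with w = 27.9 mm and f = 517.4 mm.
w/2f = 0.02696; arctan(0.02696) ≈ 1.5444°, so α ≈ 3.0888°.

3.089°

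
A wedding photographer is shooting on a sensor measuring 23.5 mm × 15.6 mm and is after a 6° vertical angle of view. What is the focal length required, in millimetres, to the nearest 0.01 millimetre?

148.83 mm

From α = 2·arctan(h/2f) we get f = h / (2·tan(α/2)).
With h = 15.6 mm and α/2 = 3°, tan(α/2) ≈ 0.05241, so f ≈ 15.6 / 0.10482 ≈ 148.8329 mm.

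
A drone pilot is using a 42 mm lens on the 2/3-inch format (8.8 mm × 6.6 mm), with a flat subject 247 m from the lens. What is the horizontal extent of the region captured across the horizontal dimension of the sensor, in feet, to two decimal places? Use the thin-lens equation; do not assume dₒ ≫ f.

dₒ: 247 m = 247000 mm.
Similar triangles through the lens centre give W/dₒ = w/dᵢ; with 1/f = 1/dₒ + 1/dᵢ this gives W = w·(dₒ − f)/f.
W = 8.8 mm × (247000 − 42) / 42 = 8.8 × 5879.9524 ≈ 51743.581 mm = 51743.581/304.8 ft = 169.762 ft.

169.76 ft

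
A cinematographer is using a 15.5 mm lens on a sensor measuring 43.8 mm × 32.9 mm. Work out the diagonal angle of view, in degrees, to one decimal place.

121.0°

Sensor diagonal = √(43.8² + 32.9²) = √3000.8500 ≈ 54.7800 mm.
Angle of view α = 2·arctan(d/2f) with d = 54.7800 mm and f = 15.5 mm.
d/2f = 1.76710; arctan(1.76710) ≈ 60.4945°, so α ≈ 120.9890°.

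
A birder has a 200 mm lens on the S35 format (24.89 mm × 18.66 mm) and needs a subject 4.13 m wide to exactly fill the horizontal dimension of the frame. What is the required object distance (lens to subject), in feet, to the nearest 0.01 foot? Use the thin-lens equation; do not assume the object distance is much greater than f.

W: 4.13 m = 4130 mm.
Magnification m = w/W = dᵢ/dₒ; combined with 1/f = 1/dₒ + 1/dᵢ this gives dₒ = f·(1 + W/w).
dₒ = 200 mm × (1 + 4130/24.89) = 200 × 166.9301 ≈ 33386.018 mm = 33386.018/304.8 ft = 109.534 ft.

109.53 ft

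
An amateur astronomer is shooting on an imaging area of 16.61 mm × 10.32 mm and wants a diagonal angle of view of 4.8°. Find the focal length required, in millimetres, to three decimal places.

233.283 mm

Sensor diagonal = √(16.61² + 10.32²) = √382.3945 ≈ 19.5549 mm.
From α = 2·arctan(d/2f) we get f = d / (2·tan(α/2)).
With d = 19.5549 mm and α/2 = 2.4°, tan(α/2) ≈ 0.04191, so f ≈ 19.5549 / 0.08382 ≈ 233.2830 mm.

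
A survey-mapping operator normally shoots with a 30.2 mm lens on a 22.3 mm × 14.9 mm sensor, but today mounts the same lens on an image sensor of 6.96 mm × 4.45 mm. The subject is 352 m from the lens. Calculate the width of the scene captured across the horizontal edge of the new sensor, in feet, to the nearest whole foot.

The focal length stays 30.2 mm; the relevant sensor dimension is now w = 6.96 mm. Object distance dₒ = 352 m = 352000 mm.
Thin-lens field width W = w·(dₒ − f)/f = 6.96 × (352000 − 30.2)/30.2 ≈ 81116.219 mm = 81116.219/304.8 ft = 266.129 ft.

266 ft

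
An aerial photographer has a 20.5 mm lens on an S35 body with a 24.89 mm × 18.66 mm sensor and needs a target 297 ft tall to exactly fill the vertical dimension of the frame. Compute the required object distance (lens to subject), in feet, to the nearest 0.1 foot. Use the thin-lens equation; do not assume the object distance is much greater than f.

W: 297 ft × 304.8 mm/ft = 90525.60 mm.
Magnification m = h/W = dᵢ/dₒ; combined with 1/f = 1/dₒ + 1/dᵢ this gives dₒ = f·(1 + W/h).
dₒ = 20.5 mm × (1 + 90525.6/18.66) = 20.5 × 4852.3182 ≈ 99472.523 mm = 99472.523/304.8 ft = 326.353 ft.

326.4 ft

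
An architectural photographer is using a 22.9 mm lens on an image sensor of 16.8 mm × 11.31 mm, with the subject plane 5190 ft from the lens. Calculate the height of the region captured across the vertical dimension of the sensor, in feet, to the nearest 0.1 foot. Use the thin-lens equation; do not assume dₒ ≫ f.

dₒ: 5190 ft × 304.8 mm/ft = 1581911.95 mm.
Similar triangles through the lens centre give W/dₒ = h/dᵢ; with 1/f = 1/dₒ + 1/dᵢ this gives W = h·(dₒ − f)/f.
W = 11.31 mm × (1.58191e+06 − 22.9) / 22.9 = 11.31 × 69078.1244 ≈ 781273.587 mm = 781273.587/304.8 ft = 2563.23 ft.

2563.2 ft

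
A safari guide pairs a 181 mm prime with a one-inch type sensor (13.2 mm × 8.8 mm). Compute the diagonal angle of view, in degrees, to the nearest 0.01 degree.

Sensor diagonal = √(13.2² + 8.8²) = √251.6800 ≈ 15.8644 mm.
Angle of view α = 2·arctan(d/2f) with d = 15.8644 mm and f = 181 mm.
d/2f = 0.04382; arctan(0.04382) ≈ 2.5093°, so α ≈ 5.0187°.

5.02°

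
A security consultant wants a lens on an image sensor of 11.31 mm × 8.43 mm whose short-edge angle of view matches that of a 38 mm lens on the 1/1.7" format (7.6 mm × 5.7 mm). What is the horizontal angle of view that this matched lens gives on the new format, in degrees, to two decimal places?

11.49°

Equal short-edge AOV ⇒ f₂ = f₁ · 8.43/5.7 = 38 × 1.47895 ≈ 56.2000 mm.
Horizontal AOV on the new format = 2·arctan(11.31 / (2 × 56.2000)) = 2·arctan(0.10062) ≈ 11.4918°.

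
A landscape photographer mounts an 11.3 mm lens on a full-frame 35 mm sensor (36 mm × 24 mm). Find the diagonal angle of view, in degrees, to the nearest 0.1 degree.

Sensor diagonal = √(36² + 24²) = √1872.0000 ≈ 43.2666 mm.
Angle of view α = 2·arctan(d/2f) with d = 43.2666 mm and f = 11.3 mm.
d/2f = 1.91445; arctan(1.91445) ≈ 62.4200°, so α ≈ 124.8400°.

124.8°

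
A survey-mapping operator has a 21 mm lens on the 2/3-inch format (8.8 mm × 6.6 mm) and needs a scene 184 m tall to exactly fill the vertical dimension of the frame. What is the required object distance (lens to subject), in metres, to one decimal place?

W: 184 m = 184000 mm.
Magnification m = h/W = dᵢ/dₒ; combined with 1/f = 1/dₒ + 1/dᵢ this gives dₒ = f·(1 + W/h).
dₒ = 21 mm × (1 + 184000/6.6) = 21 × 27879.7879 ≈ 585475.545 mm = 585.476 m.

585.5 m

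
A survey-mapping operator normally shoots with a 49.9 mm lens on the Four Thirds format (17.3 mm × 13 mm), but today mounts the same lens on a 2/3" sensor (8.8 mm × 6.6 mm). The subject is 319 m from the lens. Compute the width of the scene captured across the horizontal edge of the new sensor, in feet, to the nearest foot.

The focal length stays 49.9 mm; the relevant sensor dimension is now w = 8.8 mm. Object distance dₒ = 319 m = 319000 mm.
Thin-lens field width W = w·(dₒ − f)/f = 8.8 × (319000 − 49.9)/49.9 ≈ 56247.713 mm = 56247.713/304.8 ft = 184.54 ft.

185 ft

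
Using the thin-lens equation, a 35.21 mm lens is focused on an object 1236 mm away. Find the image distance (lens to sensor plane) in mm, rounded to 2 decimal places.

36.24 mm

1/dᵢ = 1/f − 1/dₒ = 1/35.21 − 1/1236 = 0.0275920 mm⁻¹.
dᵢ = 1/0.0275920 ≈ 36.2424 mm.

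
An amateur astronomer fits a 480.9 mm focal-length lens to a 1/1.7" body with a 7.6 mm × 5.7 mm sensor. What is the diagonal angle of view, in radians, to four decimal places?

Sensor diagonal = √(7.6² + 5.7²) = √90.2500 ≈ 9.5000 mm.
Angle of view α = 2·arctan(d/2f) with d = 9.5000 mm and f = 480.9 mm.
d/2f = 0.00988; arctan(0.00988) ≈ 0.0099 rad, so α ≈ 0.0198 rad.

0.0198 rad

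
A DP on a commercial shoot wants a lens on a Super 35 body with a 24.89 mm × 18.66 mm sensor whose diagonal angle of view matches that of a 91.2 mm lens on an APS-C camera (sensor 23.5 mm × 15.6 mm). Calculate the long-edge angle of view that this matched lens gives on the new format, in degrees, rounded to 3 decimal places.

Sensor diagonal = √(23.5² + 15.6²) = √795.6100 ≈ 28.2066 mm.
Sensor diagonal = √(24.89² + 18.66²) = √967.7077 ≈ 31.1080 mm.
Equal diagonal AOV ⇒ f₂ = f₁ · 31.1080/28.2066 = 91.2 × 1.10286 ≈ 100.5812 mm.
Long-edge AOV on the new format = 2·arctan(24.89 / (2 × 100.5812)) = 2·arctan(0.12373) ≈ 14.1068°.

14.107°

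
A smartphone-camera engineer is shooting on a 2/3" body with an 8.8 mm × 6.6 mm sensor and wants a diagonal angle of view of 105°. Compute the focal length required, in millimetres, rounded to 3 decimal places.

Sensor diagonal = √(8.8² + 6.6²) = √121.0000 ≈ 11.0000 mm.
From α = 2·arctan(d/2f) we get f = d / (2·tan(α/2)).
With d = 11.0000 mm and α/2 = 52.5°, tan(α/2) ≈ 1.30323, so f ≈ 11.0000 / 2.60645 ≈ 4.2203 mm.

4.220 mm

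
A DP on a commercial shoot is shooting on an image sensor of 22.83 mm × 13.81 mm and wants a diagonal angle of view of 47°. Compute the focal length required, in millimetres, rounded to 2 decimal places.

Sensor diagonal = √(22.83² + 13.81²) = √711.9250 ≈ 26.6819 mm.
From α = 2·arctan(d/2f) we get f = d / (2·tan(α/2)).
With d = 26.6819 mm and α/2 = 23.5°, tan(α/2) ≈ 0.43481, so f ≈ 26.6819 / 0.86962 ≈ 30.6821 mm.

30.68 mm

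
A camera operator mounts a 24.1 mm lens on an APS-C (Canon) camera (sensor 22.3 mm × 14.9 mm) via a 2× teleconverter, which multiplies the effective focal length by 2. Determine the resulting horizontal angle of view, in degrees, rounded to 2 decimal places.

26.05°

Effective focal length f = 24.1 × 2 = 48.2 mm.
α = 2·arctan(22.3 / (2 × 48.2)) = 2·arctan(0.23133) ≈ 26.0500°.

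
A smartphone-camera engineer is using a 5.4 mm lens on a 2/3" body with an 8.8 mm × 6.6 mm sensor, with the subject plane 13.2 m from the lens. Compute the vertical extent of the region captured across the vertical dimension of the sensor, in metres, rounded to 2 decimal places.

dₒ: 13.2 m = 13200 mm.
Similar triangles through the lens centre give W/dₒ = h/dᵢ; with 1/f = 1/dₒ + 1/dᵢ this gives W = h·(dₒ − f)/f.
W = 6.6 mm × (13200 − 5.4) / 5.4 = 6.6 × 2443.4444 ≈ 16126.733 mm = 16.1267 m.

16.13 m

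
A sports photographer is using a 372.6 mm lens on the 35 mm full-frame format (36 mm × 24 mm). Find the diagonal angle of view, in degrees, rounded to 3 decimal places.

6.646°

Sensor diagonal = √(36² + 24²) = √1872.0000 ≈ 43.2666 mm.
Angle of view α = 2·arctan(d/2f) with d = 43.2666 mm and f = 372.6 mm.
d/2f = 0.05806; arctan(0.05806) ≈ 3.3229°, so α ≈ 6.6458°.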